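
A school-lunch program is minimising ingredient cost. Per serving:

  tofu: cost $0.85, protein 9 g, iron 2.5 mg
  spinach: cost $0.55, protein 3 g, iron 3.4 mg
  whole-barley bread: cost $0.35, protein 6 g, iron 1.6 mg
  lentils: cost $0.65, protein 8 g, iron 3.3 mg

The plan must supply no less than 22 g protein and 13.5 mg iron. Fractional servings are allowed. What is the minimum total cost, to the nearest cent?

The cheapest plan sits at a corner of the feasible region — with two constraints it uses at most two foods.
tofu only: max(22/9, 13.5/2.5) = 5.4 servings → $4.59.
spinach only: max(22/3, 13.5/3.4) = 7.333 servings → $4.03.
whole-barley bread only: max(22/6, 13.5/1.6) = 8.438 servings → $2.95.
lentils only: max(22/8, 13.5/3.3) = 4.091 servings → $2.66.
tofu + spinach with both tight: 1.485 servings and 2.879 servings → $2.85.
tofu + whole-barley bread: the both-tight solution has a negative serving — not a feasible corner.
tofu + lentils with both targets exact would need a negative amount; discard.
spinach + whole-barley bread with both tight: 2.936 servings and 2.199 servings → $2.38.
spinach + lentils with both tight: 2.046 servings and 1.983 servings → $2.41.
whole-barley bread + lentils: the both-tight solution has a negative serving — not a feasible corner.
So the least-cost plan costs $2.38.

$2.38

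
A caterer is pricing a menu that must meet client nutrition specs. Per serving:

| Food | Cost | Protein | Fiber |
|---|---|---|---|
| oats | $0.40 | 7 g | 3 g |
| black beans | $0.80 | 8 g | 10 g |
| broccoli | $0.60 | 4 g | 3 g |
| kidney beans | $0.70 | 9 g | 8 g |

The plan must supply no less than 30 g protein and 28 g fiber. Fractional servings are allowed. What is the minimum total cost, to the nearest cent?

This is a tiny linear program; its minimum lies at a vertex of the feasible set. List the vertices and price them.
oats only: max(30/7, 28/3) = 9.333 servings → $3.73.
black beans only: max(30/8, 28/10) = 3.75 servings → $3.00.
broccoli only: max(30/4, 28/3) = 9.333 servings → $5.60.
kidney beans only: max(30/9, 28/8) = 3.5 servings → $2.45.
oats + black beans with both tight: 1.652 servings and 2.304 servings → $2.50.
oats + broccoli: intersection lies outside the first quadrant.
oats + kidney beans with both targets exact would need a negative amount; discard.
black beans + broccoli with both tight: 1.375 servings and 4.75 servings → $3.95.
black beans + kidney beans with both tight: 0.4615 servings and 2.923 servings → $2.42.
broccoli + kidney beans with both targets exact would need a negative amount; discard.
The minimum over all feasible corners is $2.42.

$2.42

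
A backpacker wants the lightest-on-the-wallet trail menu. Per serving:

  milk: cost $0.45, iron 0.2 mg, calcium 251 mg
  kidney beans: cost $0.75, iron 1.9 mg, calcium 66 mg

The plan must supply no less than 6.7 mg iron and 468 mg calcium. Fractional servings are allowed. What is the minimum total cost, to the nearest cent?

With two linear requirements the optimum uses one or two foods; enumerate the corners.
milk only: max(6.7/0.2, 468/251) = 33.5 servings → $15.07.
kidney beans only: max(6.7/1.9, 468/66) = 7.091 servings → $5.32.
milk + kidney beans with both tight: 0.964 servings and 3.425 servings → $3.00.
So the least-cost plan costs $3.00.

$3.00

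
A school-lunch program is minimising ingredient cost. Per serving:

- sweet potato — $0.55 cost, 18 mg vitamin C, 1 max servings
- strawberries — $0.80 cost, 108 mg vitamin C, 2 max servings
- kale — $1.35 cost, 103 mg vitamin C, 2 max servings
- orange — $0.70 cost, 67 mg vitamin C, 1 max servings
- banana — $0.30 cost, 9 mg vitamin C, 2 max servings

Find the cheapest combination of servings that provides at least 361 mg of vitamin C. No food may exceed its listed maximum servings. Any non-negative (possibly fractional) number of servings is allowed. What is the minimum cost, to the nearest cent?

$3.32

Cost per mg of vitamin C: strawberries $0.0074, orange $0.0104, kale $0.0131, sweet potato $0.0306, banana $0.0333.
Take 2 servings of strawberries: +216.0 mg vitamin C for $1.60 (total $1.60, still need 145.0 mg).
Take 1 serving of orange: +67.0 mg vitamin C for $0.70 (total $2.30, still need 78.0 mg).
Take 0.7573 servings of kale: +78.0 mg vitamin C for $1.02 (total $3.32, still need 0.0 mg).
Filling from the cheapest source first is optimal under one linear minimum: $3.32.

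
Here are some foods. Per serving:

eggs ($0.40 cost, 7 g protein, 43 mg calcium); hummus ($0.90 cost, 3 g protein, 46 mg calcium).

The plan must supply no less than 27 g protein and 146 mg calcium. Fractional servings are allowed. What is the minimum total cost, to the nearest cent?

$1.54

An LP optimum is at a vertex; with two nutrient constraints at most two foods are used. Check each candidate.
eggs only: max(27/7, 146/43) = 3.857 servings → $1.54.
hummus only: max(27/3, 146/46) = 9 servings → $8.10.
eggs + hummus: the both-tight solution has a negative serving — not a feasible corner.
So the least-cost plan costs $1.54.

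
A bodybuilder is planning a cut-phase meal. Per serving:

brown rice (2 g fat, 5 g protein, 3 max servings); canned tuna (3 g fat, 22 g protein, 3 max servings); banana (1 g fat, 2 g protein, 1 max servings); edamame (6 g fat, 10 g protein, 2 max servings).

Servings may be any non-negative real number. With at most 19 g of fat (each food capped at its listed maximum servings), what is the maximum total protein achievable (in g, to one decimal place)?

Protein per g fat: canned tuna 7.333, brown rice 2.5, banana 2, edamame 1.667.
Take 3 servings of canned tuna: uses 9 g fat, +66.0 g protein (running total 66.0 g).
Take 3 servings of brown rice: uses 6 g fat, +15.0 g protein (running total 81.0 g).
Take 1 serving of banana: uses 1 g fat, +2.0 g protein (running total 83.0 g).
Take 0.5 servings of edamame: uses 3 g fat, +5.0 g protein (running total 88.0 g).
Filling greedily by protein-per-g fat is optimal for one linear limit, giving 88.0 g.

88.0 g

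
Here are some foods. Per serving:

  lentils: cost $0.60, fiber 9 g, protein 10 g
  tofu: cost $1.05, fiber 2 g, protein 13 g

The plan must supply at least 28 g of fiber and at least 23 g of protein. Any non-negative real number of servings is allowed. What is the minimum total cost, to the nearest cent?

Two binding constraints pin down two serving amounts, so the optimal mix uses at most two foods. The candidates are each food alone (scaled to the tighter of fiber/protein) and each pair with both constraints tight.
lentils only: max(28/9, 23/10) = 3.111 servings → $1.87.
tofu only: max(28/2, 23/13) = 14 servings → $14.70.
lentils + tofu with both targets exact would need a negative amount; discard.
Cheapest feasible corner: $1.87.

$1.87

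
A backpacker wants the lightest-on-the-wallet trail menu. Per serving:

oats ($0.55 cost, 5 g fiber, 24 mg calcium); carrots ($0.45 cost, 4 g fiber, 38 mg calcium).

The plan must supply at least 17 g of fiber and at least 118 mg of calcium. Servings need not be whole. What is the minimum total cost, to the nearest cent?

$1.89

For a min-cost LP with two ≥-constraints, a basic feasible solution has at most two positive variables.
oats only: max(17/5, 118/24) = 4.917 servings → $2.70.
carrots only: max(17/4, 118/38) = 4.25 servings → $1.91.
oats + carrots with both tight: 1.851 servings and 1.936 servings → $1.89.
So the least-cost plan costs $1.89.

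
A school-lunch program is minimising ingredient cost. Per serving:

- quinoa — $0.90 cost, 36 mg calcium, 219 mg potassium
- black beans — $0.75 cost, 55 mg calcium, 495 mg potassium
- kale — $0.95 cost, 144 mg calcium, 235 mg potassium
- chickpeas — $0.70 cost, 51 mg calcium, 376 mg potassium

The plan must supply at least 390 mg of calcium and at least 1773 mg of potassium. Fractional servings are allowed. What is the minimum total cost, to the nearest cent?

A basic optimal solution has at most two foods positive. Try each food alone and each pair with both targets met exactly.
quinoa only: max(390/36, 1773/219) = 10.83 servings → $9.75.
black beans only: max(390/55, 1773/495) = 7.091 servings → $5.32.
kale only: max(390/144, 1773/235) = 7.545 servings → $7.17.
chickpeas only: max(390/51, 1773/376) = 7.647 servings → $5.35.
quinoa + black beans: intersection lies outside the first quadrant.
quinoa + kale with both tight: 7.092 servings and 0.9353 servings → $7.27.
quinoa + chickpeas: intersection lies outside the first quadrant.
black beans + kale with both tight: 2.805 servings and 1.637 servings → $3.66.
black beans + chickpeas with both targets exact would need a negative amount; discard.
kale + chickpeas with both tight: 1.333 servings and 3.882 servings → $3.98.
So the least-cost plan costs $3.66.

$3.66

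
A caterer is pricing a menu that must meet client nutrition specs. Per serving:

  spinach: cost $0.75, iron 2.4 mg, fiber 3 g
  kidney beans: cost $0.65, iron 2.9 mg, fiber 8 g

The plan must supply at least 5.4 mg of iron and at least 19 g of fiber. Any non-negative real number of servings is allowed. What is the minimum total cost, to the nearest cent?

spinach only: max(5.4/2.4, 19/3) = 6.333 servings → $4.75.
kidney beans only: max(5.4/2.9, 19/8) = 2.375 servings → $1.54.
spinach + kidney beans: the both-tight solution has a negative serving — not a feasible corner.
The minimum over all feasible corners is $1.54.

$1.54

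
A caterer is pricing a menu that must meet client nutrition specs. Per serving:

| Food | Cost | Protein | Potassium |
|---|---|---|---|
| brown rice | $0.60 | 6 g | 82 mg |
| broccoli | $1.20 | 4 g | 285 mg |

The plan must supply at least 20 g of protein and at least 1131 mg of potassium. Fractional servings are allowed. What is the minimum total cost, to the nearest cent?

brown rice only: max(20/6, 1131/82) = 13.79 servings → $8.28.
broccoli only: max(20/4, 1131/285) = 5 servings → $6.00.
brown rice + broccoli with both tight: 0.8509 servings and 3.724 servings → $4.98.
Cheapest feasible corner: $4.98.

$4.98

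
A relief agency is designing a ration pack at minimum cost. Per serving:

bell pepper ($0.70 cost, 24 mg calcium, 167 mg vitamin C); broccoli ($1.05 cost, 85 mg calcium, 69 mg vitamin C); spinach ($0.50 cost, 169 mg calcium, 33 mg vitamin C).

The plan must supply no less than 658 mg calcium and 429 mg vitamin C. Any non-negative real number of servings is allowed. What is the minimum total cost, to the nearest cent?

bell pepper only: max(658/24, 429/167) = 27.42 servings → $19.19.
broccoli only: max(658/85, 429/69) = 7.741 servings → $8.13.
spinach only: max(658/169, 429/33) = 13 servings → $6.50.
bell pepper + broccoli with both targets exact would need a negative amount; discard.
bell pepper + spinach with both tight: 1.851 servings and 3.631 servings → $3.11.
broccoli + spinach with both tight: 5.735 servings and 1.009 servings → $6.53.
Cheapest feasible corner: $3.11.

$3.11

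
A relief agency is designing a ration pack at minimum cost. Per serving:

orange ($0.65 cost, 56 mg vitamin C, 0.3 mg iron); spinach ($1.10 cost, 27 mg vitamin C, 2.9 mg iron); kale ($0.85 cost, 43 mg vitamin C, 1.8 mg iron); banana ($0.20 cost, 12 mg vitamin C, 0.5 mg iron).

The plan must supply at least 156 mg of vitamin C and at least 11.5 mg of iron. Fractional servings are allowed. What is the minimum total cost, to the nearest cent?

$4.43

At the optimum either one food covers both requirements or two foods hit both targets exactly; no other combination can be cheaper.
orange only: max(156/56, 11.5/0.3) = 38.33 servings → $24.92.
spinach only: max(156/27, 11.5/2.9) = 5.778 servings → $6.36.
kale only: max(156/43, 11.5/1.8) = 6.389 servings → $5.43.
banana only: max(156/12, 11.5/0.5) = 23 servings → $4.60.
orange + spinach with both tight: 0.9196 servings and 3.87 servings → $4.86.
orange + kale: the both-tight solution has a negative serving — not a feasible corner.
orange + banana: the both-tight solution has a negative serving — not a feasible corner.
spinach + kale with both tight: 2.808 servings and 1.865 servings → $4.67.
spinach + banana with both tight: 2.817 servings and 6.662 servings → $4.43.
kale + banana: the both-tight solution has a negative serving — not a feasible corner.
Cheapest feasible corner: $4.43.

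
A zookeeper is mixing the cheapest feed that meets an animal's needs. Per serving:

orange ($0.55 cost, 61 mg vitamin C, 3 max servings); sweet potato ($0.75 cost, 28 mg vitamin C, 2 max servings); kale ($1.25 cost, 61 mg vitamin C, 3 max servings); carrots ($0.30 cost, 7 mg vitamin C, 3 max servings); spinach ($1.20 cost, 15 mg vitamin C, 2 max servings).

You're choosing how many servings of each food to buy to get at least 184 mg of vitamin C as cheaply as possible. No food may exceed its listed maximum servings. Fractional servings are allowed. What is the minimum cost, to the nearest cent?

Cost per mg of vitamin C: orange $0.0090, kale $0.0205, sweet potato $0.0268, carrots $0.0429, spinach $0.0800.
Take 3 servings of orange: +183.0 mg vitamin C for $1.65 (total $1.65, still need 1.0 mg).
Take 0.01639 servings of kale: +1.0 mg vitamin C for $0.02 (total $1.67, still need 0.0 mg).
Filling from the cheapest source first is optimal under one linear minimum: $1.67.

$1.67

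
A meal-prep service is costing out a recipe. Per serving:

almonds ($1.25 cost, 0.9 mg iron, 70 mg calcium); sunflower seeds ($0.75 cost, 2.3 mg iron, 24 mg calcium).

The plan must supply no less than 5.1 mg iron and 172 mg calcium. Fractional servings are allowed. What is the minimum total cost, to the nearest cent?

$3.54

A basic optimal solution has at most two foods positive. Try each food alone and each pair with both targets met exactly.
almonds only: max(5.1/0.9, 172/70) = 5.667 servings → $7.08.
sunflower seeds only: max(5.1/2.3, 172/24) = 7.167 servings → $5.38.
almonds + sunflower seeds with both tight: 1.96 servings and 1.451 servings → $3.54.
Cheapest feasible corner: $3.54.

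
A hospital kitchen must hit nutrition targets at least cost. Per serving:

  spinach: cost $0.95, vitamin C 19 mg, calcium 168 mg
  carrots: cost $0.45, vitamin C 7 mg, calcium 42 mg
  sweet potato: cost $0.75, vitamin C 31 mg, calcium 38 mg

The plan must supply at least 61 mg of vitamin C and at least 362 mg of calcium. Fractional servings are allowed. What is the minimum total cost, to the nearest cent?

$2.45

An LP optimum is at a vertex; with two nutrient constraints at most two foods are used. Check each candidate.
spinach only: max(61/19, 362/168) = 3.211 servings → $3.05.
carrots only: max(61/7, 362/42) = 8.714 servings → $3.92.
sweet potato only: max(61/31, 362/38) = 9.526 servings → $7.14.
spinach + carrots with both targets exact would need a negative amount; discard.
spinach + sweet potato with both tight: 1.985 servings and 0.7512 servings → $2.45.
carrots + sweet potato with both tight: 8.595 servings and 0.02703 servings → $3.89.
The minimum over all feasible corners is $2.45.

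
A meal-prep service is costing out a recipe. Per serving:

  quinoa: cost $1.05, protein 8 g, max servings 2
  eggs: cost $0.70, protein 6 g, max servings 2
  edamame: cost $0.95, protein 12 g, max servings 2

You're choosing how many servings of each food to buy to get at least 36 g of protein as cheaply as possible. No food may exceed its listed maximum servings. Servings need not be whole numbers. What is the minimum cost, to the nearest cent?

Cost per g of protein: edamame $0.0792, eggs $0.1167, quinoa $0.1313.
Take 2 servings of edamame: +24.0 g protein for $1.90 (total $1.90, still need 12.0 g).
Take 2 servings of eggs: +12.0 g protein for $1.40 (total $3.30, still need 0.0 g).
Greedy by cheapest-per-g is optimal for a single linear constraint, so the minimum cost is $3.30.

$3.30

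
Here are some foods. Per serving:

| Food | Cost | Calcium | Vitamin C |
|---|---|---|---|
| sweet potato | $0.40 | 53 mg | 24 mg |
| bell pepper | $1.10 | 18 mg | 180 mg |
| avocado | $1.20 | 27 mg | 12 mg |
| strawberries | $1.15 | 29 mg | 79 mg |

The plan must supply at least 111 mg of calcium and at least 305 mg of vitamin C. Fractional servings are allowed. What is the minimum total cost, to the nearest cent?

For a min-cost LP with two ≥-constraints, a basic feasible solution has at most two positive variables.
sweet potato only: max(111/53, 305/24) = 12.71 servings → $5.08.
bell pepper only: max(111/18, 305/180) = 6.167 servings → $6.78.
avocado only: max(111/27, 305/12) = 25.42 servings → $30.50.
strawberries only: max(111/29, 305/79) = 3.861 servings → $4.44.
sweet potato + bell pepper with both tight: 1.591 servings and 1.482 servings → $2.27.
sweet potato + avocado with both targets exact would need a negative amount; discard.
sweet potato + strawberries with both targets exact would need a negative amount; discard.
bell pepper + avocado with both tight: 1.486 servings and 3.12 servings → $5.38.
bell pepper + strawberries with both tight: 0.02001 servings and 3.815 servings → $4.41.
avocado + strawberries: intersection lies outside the first quadrant.
The minimum over all feasible corners is $2.27.

$2.27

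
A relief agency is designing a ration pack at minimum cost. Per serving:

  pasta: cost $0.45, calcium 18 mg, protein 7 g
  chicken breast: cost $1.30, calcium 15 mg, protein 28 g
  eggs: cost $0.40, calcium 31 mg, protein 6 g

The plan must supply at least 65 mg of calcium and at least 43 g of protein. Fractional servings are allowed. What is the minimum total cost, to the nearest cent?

For a min-cost LP with two ≥-constraints, a basic feasible solution has at most two positive variables.
pasta only: max(65/18, 43/7) = 6.143 servings → $2.76.
chicken breast only: max(65/15, 43/28) = 4.333 servings → $5.63.
eggs only: max(65/31, 43/6) = 7.167 servings → $2.87.
pasta + chicken breast with both tight: 2.945 servings and 0.7995 servings → $2.36.
pasta + eggs with both targets exact would need a negative amount; discard.
chicken breast + eggs with both tight: 1.212 servings and 1.51 servings → $2.18.
So the least-cost plan costs $2.18.

$2.18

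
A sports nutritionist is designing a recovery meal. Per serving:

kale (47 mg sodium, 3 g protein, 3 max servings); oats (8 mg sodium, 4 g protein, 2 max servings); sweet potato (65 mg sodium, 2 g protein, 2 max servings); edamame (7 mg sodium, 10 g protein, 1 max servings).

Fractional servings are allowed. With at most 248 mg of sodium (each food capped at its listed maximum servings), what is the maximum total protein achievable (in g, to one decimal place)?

Protein per mg sodium: edamame 1.429, oats 0.5, kale 0.06383, sweet potato 0.03077.
Take 1 serving of edamame: uses 7 mg sodium, +10.0 g protein (running total 10.0 g).
Take 2 servings of oats: uses 16 mg sodium, +8.0 g protein (running total 18.0 g).
Take 3 servings of kale: uses 141 mg sodium, +9.0 g protein (running total 27.0 g).
Take 1.292 servings of sweet potato: uses 84 mg sodium, +2.6 g protein (running total 29.6 g).
Greedy by best ratio exhausts the sodium allowance optimally: 29.6 g.

29.6 g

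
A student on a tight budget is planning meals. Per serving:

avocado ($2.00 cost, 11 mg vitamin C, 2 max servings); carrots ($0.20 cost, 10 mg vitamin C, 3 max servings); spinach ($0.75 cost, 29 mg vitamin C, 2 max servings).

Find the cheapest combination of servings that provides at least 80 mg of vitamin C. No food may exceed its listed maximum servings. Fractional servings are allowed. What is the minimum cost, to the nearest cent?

$1.89

Cost per mg of vitamin C: carrots $0.0200, spinach $0.0259, avocado $0.1818.
Take 3 servings of carrots: +30.0 mg vitamin C for $0.60 (total $0.60, still need 50.0 mg).
Take 1.724 servings of spinach: +50.0 mg vitamin C for $1.29 (total $1.89, still need 0.0 mg).
Filling from the cheapest source first is optimal under one linear minimum: $1.89.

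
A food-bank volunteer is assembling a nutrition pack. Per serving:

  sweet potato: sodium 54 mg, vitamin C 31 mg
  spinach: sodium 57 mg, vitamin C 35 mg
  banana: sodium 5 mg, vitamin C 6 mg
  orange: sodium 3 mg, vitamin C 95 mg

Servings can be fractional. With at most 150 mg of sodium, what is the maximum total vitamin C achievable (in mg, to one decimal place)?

4750.0 mg

Vitamin C per mg sodium: orange 31.67, banana 1.2, spinach 0.614, sweet potato 0.5741.
With no serving limits, spend the whole sodium allowance on orange: 150 mg / 3 mg × 95 mg = 4750.0 mg.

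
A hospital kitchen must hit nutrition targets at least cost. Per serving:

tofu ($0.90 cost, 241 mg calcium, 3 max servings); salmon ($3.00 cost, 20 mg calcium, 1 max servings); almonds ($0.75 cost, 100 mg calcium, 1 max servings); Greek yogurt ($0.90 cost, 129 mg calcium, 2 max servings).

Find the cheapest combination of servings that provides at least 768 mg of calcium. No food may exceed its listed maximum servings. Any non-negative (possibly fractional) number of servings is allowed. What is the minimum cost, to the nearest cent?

$3.01

Cost per mg of calcium: tofu $0.0037, Greek yogurt $0.0070, almonds $0.0075, salmon $0.1500.
Take 3 servings of tofu: +723.0 mg calcium for $2.70 (total $2.70, still need 45.0 mg).
Take 0.3488 servings of Greek yogurt: +45.0 mg calcium for $0.31 (total $3.01, still need 0.0 mg).
Greedy by cheapest-per-mg is optimal for a single linear constraint, so the minimum cost is $3.01.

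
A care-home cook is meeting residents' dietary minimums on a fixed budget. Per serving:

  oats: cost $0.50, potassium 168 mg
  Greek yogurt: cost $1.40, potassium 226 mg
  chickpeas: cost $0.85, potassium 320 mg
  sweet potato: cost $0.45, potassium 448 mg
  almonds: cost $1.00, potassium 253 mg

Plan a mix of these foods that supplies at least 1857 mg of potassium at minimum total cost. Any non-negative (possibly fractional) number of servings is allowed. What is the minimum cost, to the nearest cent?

Cost per mg of potassium: sweet potato $0.0010, chickpeas $0.0027, oats $0.0030, almonds $0.0040, Greek yogurt $0.0062.
With no serving limits, use only sweet potato: 1857 mg / 448 mg = 4.145 servings × $0.45 = $1.87.

$1.87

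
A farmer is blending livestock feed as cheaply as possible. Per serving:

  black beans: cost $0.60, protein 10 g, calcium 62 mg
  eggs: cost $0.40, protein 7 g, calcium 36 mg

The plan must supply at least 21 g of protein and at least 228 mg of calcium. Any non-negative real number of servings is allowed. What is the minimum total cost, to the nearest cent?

At the optimum either one food covers both requirements or two foods hit both targets exactly; no other combination can be cheaper.
black beans only: max(21/10, 228/62) = 3.677 servings → $2.21.
eggs only: max(21/7, 228/36) = 6.333 servings → $2.53.
black beans + eggs: the both-tight solution has a negative serving — not a feasible corner.
Cheapest feasible corner: $2.21.

$2.21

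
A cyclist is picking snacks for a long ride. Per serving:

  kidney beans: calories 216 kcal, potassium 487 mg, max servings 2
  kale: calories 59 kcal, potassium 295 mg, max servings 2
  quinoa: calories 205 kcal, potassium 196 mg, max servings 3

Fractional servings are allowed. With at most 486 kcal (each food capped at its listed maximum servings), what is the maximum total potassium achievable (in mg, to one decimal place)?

1419.7 mg

Potassium per kcal: kale 5, kidney beans 2.255, quinoa 0.9561.
Take 2 servings of kale: uses 118 kcal, +590.0 mg potassium (running total 590.0 mg).
Take 1.704 servings of kidney beans: uses 368 kcal, +829.7 mg potassium (running total 1419.7 mg).
Greedy by best ratio exhausts the calories allowance optimally: 1419.7 mg.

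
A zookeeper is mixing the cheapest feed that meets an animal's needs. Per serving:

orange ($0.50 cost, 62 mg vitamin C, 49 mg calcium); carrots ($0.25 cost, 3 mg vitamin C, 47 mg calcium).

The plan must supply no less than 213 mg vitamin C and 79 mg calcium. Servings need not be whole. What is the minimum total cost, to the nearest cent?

$1.72

orange only: max(213/62, 79/49) = 3.435 servings → $1.72.
carrots only: max(213/3, 79/47) = 71 servings → $17.75.
orange + carrots with both targets exact would need a negative amount; discard.
So the least-cost plan costs $1.72.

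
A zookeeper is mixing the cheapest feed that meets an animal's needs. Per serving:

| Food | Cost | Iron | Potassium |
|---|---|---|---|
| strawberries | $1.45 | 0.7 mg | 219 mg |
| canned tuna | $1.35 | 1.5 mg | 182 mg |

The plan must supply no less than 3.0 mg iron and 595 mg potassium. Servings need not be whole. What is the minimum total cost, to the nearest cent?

$4.11

This is a tiny linear program; its minimum lies at a vertex of the feasible set. List the vertices and price them.
strawberries only: max(3.0/0.7, 595/219) = 4.286 servings → $6.21.
canned tuna only: max(3.0/1.5, 595/182) = 3.269 servings → $4.41.
strawberries + canned tuna with both tight: 1.723 servings and 1.196 servings → $4.11.
The minimum over all feasible corners is $4.11.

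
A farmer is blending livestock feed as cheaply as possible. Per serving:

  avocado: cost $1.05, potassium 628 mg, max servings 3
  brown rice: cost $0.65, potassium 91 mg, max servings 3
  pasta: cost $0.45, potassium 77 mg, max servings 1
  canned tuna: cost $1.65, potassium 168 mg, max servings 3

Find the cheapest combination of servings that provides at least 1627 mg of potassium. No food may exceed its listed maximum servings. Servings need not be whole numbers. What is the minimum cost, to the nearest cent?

Cost per mg of potassium: avocado $0.0017, pasta $0.0058, brown rice $0.0071, canned tuna $0.0098.
Take 2.591 servings of avocado: +1627.0 mg potassium for $2.72 (total $2.72, still need 0.0 mg).
Greedy by cheapest-per-mg is optimal for a single linear constraint, so the minimum cost is $2.72.

$2.72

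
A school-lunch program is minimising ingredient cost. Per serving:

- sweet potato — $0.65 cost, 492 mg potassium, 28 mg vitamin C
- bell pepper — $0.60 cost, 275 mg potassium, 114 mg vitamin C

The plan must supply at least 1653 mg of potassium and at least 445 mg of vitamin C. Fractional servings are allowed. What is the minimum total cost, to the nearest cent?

With two linear requirements the optimum uses one or two foods; enumerate the corners.
sweet potato only: max(1653/492, 445/28) = 15.89 servings → $10.33.
bell pepper only: max(1653/275, 445/114) = 6.011 servings → $3.61.
sweet potato + bell pepper with both tight: 1.365 servings and 3.568 servings → $3.03.
Cheapest feasible corner: $3.03.

$3.03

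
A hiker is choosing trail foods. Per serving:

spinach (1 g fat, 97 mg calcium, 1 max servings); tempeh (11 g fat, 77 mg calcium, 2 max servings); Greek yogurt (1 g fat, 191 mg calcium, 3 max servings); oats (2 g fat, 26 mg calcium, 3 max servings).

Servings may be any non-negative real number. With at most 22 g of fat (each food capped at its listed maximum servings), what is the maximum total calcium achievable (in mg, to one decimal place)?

832.0 mg

Calcium per g fat: Greek yogurt 191, spinach 97, oats 13, tempeh 7.
Take 3 servings of Greek yogurt: uses 3 g fat, +573.0 mg calcium (running total 573.0 mg).
Take 1 serving of spinach: uses 1 g fat, +97.0 mg calcium (running total 670.0 mg).
Take 3 servings of oats: uses 6 g fat, +78.0 mg calcium (running total 748.0 mg).
Take 1.091 servings of tempeh: uses 12 g fat, +84.0 mg calcium (running total 832.0 mg).
Filling greedily by calcium-per-g fat is optimal for one linear limit, giving 832.0 mg.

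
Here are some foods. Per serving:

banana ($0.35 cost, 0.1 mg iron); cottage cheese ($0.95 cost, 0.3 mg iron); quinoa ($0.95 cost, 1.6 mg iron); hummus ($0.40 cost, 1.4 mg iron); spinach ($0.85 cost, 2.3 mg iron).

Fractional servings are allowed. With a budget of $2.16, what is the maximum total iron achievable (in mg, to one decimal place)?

7.6 mg

Iron per dollar: hummus 3.5, spinach 2.706, quinoa 1.684, cottage cheese 0.3158, banana 0.2857.
With no serving limits, spend the whole cost allowance on hummus: $2.16 / $0.40 × 1.4 mg = 7.6 mg.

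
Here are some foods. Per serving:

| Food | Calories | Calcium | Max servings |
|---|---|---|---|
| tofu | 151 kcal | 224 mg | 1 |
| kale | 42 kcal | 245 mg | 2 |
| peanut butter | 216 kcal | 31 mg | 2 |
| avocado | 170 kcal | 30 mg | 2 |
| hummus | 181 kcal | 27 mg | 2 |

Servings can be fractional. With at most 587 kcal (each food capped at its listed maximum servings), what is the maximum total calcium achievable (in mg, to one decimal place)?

775.8 mg

Calcium per kcal: kale 5.833, tofu 1.483, avocado 0.1765, hummus 0.1492, peanut butter 0.1435.
Take 2 servings of kale: uses 84 kcal, +490.0 mg calcium (running total 490.0 mg).
Take 1 serving of tofu: uses 151 kcal, +224.0 mg calcium (running total 714.0 mg).
Take 2 servings of avocado: uses 340 kcal, +60.0 mg calcium (running total 774.0 mg).
Take 0.0663 servings of hummus: uses 12 kcal, +1.8 mg calcium (running total 775.8 mg).
Filling greedily by calcium-per-kcal is optimal for one linear limit, giving 775.8 mg.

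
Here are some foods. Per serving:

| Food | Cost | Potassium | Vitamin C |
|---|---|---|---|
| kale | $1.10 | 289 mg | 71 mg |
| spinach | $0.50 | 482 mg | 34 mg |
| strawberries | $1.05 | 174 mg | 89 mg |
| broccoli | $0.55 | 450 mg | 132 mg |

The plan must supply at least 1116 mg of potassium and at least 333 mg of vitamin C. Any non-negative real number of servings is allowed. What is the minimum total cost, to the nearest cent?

With two linear requirements the optimum uses one or two foods; enumerate the corners.
kale only: max(1116/289, 333/71) = 4.69 servings → $5.16.
spinach only: max(1116/482, 333/34) = 9.794 servings → $4.90.
strawberries only: max(1116/174, 333/89) = 6.414 servings → $6.73.
broccoli only: max(1116/450, 333/132) = 2.523 servings → $1.39.
kale + spinach with both targets exact would need a negative amount; discard.
kale + strawberries with both tight: 3.096 servings and 1.272 servings → $4.74.
kale + broccoli with both targets exact would need a negative amount; discard.
spinach + strawberries with both tight: 1.119 servings and 3.314 servings → $4.04.
spinach + broccoli with both targets exact would need a negative amount; discard.
strawberries + broccoli with both tight: 0.1486 servings and 2.423 servings → $1.49.
Cheapest feasible corner: $1.39.

$1.39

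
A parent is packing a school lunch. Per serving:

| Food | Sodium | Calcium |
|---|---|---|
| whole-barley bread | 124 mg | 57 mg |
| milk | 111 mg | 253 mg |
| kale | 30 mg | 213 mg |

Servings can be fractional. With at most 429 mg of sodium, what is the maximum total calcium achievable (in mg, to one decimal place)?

Calcium per mg sodium: kale 7.1, milk 2.279, whole-barley bread 0.4597.
With no serving limits, spend the whole sodium allowance on kale: 429 mg / 30 mg × 213 mg = 3045.9 mg.

3045.9 mg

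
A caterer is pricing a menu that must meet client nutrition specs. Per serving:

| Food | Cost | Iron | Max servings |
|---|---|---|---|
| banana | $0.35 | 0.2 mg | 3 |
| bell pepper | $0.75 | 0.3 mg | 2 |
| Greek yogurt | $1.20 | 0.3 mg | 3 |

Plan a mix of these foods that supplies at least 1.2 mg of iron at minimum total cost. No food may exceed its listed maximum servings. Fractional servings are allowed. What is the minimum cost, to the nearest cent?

Cost per mg of iron: banana $1.7500, bell pepper $2.5000, Greek yogurt $4.0000.
Take 3 servings of banana: +0.6 mg iron for $1.05 (total $1.05, still need 0.6 mg).
Take 2 servings of bell pepper: +0.6 mg iron for $1.50 (total $2.55, still need 0.0 mg).
Filling from the cheapest source first is optimal under one linear minimum: $2.55.

$2.55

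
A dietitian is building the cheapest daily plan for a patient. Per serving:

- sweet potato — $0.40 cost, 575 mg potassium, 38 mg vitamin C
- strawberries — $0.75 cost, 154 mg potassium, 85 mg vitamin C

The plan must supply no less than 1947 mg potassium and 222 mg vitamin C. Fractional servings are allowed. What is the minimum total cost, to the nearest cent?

$2.16

Check every corner: each single food scaled to meet both minima, and each pair solved so both constraints bind.
sweet potato only: max(1947/575, 222/38) = 5.842 servings → $2.34.
strawberries only: max(1947/154, 222/85) = 12.64 servings → $9.48.
sweet potato + strawberries with both tight: 3.052 servings and 1.247 servings → $2.16.
So the least-cost plan costs $2.16.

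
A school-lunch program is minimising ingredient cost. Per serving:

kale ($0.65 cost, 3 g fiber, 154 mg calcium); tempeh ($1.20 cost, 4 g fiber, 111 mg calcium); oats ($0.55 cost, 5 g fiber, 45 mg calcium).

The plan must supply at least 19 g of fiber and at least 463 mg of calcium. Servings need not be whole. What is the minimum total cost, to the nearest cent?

$2.83

Minimising a linear cost over {fiber ≥ 19, calcium ≥ 463, servings ≥ 0} — the optimum is at a vertex, using one or two foods.
kale only: max(19/3, 463/154) = 6.333 servings → $4.12.
tempeh only: max(19/4, 463/111) = 4.75 servings → $5.70.
oats only: max(19/5, 463/45) = 10.29 servings → $5.66.
kale + tempeh: intersection lies outside the first quadrant.
kale + oats with both tight: 2.299 servings and 2.42 servings → $2.83.
tempeh + oats with both tight: 3.893 servings and 0.6853 servings → $5.05.
The minimum over all feasible corners is $2.83.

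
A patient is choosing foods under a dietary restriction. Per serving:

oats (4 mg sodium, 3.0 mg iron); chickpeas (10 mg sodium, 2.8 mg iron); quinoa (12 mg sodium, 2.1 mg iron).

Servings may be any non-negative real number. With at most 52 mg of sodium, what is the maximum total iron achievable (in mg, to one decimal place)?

39.0 mg

Iron per mg sodium: oats 0.75, chickpeas 0.28, quinoa 0.175.
With no serving limits, spend the whole sodium allowance on oats: 52 mg / 4 mg × 3.0 mg = 39.0 mg.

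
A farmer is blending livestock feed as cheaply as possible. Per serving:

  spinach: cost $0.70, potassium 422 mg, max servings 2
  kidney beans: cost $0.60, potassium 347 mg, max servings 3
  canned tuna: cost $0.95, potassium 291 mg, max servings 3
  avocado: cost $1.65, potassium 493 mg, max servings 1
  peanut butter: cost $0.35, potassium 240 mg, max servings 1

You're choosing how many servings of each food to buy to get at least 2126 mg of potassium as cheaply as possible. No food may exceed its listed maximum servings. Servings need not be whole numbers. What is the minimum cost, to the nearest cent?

$3.55

Cost per mg of potassium: peanut butter $0.0015, spinach $0.0017, kidney beans $0.0017, canned tuna $0.0033, avocado $0.0033.
Take 1 serving of peanut butter: +240.0 mg potassium for $0.35 (total $0.35, still need 1886.0 mg).
Take 2 servings of spinach: +844.0 mg potassium for $1.40 (total $1.75, still need 1042.0 mg).
Take 3 servings of kidney beans: +1041.0 mg potassium for $1.80 (total $3.55, still need 1.0 mg).
Take 0.003436 servings of canned tuna: +1.0 mg potassium for $0.00 (total $3.55, still need 0.0 mg).
Filling from the cheapest source first is optimal under one linear minimum: $3.55.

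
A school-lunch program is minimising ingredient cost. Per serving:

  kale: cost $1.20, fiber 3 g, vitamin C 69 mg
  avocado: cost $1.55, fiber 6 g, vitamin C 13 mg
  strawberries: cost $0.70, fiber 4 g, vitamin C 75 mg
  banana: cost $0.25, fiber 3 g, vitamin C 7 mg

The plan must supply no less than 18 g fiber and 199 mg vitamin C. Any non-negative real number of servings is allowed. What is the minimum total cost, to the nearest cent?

An LP optimum is at a vertex; with two nutrient constraints at most two foods are used. Check each candidate.
kale only: max(18/3, 199/69) = 6 servings → $7.20.
avocado only: max(18/6, 199/13) = 15.31 servings → $23.73.
strawberries only: max(18/4, 199/75) = 4.5 servings → $3.15.
banana only: max(18/3, 199/7) = 28.43 servings → $7.11.
kale + avocado with both tight: 2.56 servings and 1.72 servings → $5.74.
kale + strawberries with both targets exact would need a negative amount; discard.
kale + banana with both tight: 2.532 servings and 3.468 servings → $3.91.
avocado + strawberries with both tight: 1.392 servings and 2.412 servings → $3.85.
avocado + banana: the both-tight solution has a negative serving — not a feasible corner.
strawberries + banana with both tight: 2.391 servings and 2.812 servings → $2.38.
Cheapest feasible corner: $2.38.

$2.38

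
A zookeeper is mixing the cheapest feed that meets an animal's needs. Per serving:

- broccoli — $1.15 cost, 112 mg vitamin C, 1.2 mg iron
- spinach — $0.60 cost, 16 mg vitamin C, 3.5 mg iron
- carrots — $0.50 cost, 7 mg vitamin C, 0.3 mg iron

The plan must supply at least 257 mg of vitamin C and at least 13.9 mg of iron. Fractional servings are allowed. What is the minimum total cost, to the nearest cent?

$4.10

With two linear requirements the optimum uses one or two foods; enumerate the corners.
broccoli only: max(257/112, 13.9/1.2) = 11.58 servings → $13.32.
spinach only: max(257/16, 13.9/3.5) = 16.06 servings → $9.64.
carrots only: max(257/7, 13.9/0.3) = 46.33 servings → $23.17.
broccoli + spinach with both tight: 1.816 servings and 3.349 servings → $4.10.
broccoli + carrots: the both-tight solution has a negative serving — not a feasible corner.
spinach + carrots with both tight: 1.025 servings and 34.37 servings → $17.80.
Cheapest feasible corner: $4.10.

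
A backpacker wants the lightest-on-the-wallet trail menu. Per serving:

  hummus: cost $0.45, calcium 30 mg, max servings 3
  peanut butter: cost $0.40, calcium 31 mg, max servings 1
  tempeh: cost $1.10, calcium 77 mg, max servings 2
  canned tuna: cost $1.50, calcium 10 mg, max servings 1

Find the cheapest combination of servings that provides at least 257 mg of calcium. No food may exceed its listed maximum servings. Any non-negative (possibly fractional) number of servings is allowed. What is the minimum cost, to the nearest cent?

Cost per mg of calcium: peanut butter $0.0129, tempeh $0.0143, hummus $0.0150, canned tuna $0.1500.
Take 1 serving of peanut butter: +31.0 mg calcium for $0.40 (total $0.40, still need 226.0 mg).
Take 2 servings of tempeh: +154.0 mg calcium for $2.20 (total $2.60, still need 72.0 mg).
Take 2.4 servings of hummus: +72.0 mg calcium for $1.08 (total $3.68, still need 0.0 mg).
Greedy by cheapest-per-mg is optimal for a single linear constraint, so the minimum cost is $3.68.

$3.68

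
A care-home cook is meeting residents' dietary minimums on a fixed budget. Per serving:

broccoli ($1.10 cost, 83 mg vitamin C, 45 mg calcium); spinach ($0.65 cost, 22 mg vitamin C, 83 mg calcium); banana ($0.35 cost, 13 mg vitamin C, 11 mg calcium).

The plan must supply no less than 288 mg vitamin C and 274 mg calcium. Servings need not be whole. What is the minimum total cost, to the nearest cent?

The cheapest plan sits at a corner of the feasible region — with two constraints it uses at most two foods.
broccoli only: max(288/83, 274/45) = 6.089 servings → $6.70.
spinach only: max(288/22, 274/83) = 13.09 servings → $8.51.
banana only: max(288/13, 274/11) = 24.91 servings → $8.72.
broccoli + spinach with both tight: 3.03 servings and 1.658 servings → $4.41.
broccoli + banana with both targets exact would need a negative amount; discard.
spinach + banana with both tight: 0.4707 servings and 21.36 servings → $7.78.
Cheapest feasible corner: $4.41.

$4.41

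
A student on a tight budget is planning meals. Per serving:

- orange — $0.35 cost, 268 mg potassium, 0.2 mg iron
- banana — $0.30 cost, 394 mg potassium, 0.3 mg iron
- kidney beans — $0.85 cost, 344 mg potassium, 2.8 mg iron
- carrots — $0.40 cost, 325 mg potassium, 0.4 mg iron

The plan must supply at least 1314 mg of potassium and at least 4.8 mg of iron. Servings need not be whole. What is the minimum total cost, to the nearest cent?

Compare the cost at each extreme point of the feasible region.
orange only: max(1314/268, 4.8/0.2) = 24 servings → $8.40.
banana only: max(1314/394, 4.8/0.3) = 16 servings → $4.80.
kidney beans only: max(1314/344, 4.8/2.8) = 3.82 servings → $3.25.
carrots only: max(1314/325, 4.8/0.4) = 12 servings → $4.80.
orange + banana with both targets exact would need a negative amount; discard.
orange + kidney beans with both tight: 2.975 servings and 1.502 servings → $2.32.
orange + carrots with both targets exact would need a negative amount; discard.
banana + kidney beans with both tight: 2.028 servings and 1.497 servings → $1.88.
banana + carrots with both targets exact would need a negative amount; discard.
kidney beans + carrots with both tight: 1.339 servings and 2.626 servings → $2.19.
So the least-cost plan costs $1.88.

$1.88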